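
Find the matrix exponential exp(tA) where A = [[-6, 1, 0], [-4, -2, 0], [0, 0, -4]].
A has Jordan form J = [[-4, 1, 0], [0, -4, 0], [0, 0, -4]] with A = PJP^{-1}, so e^{tA} = P e^{tJ} P^{-1}.

For a Jordan block J_k(λ), e^{tJ_k(λ)} = e^{λt} · (I + tN + t^2 N^2/2! + ... + t^{k-1} N^{k-1}/(k-1)!) where N is the nilpotent superdiagonal part.

Assembling the blocks and conjugating back gives the entries of e^{tA} as shown above.

e^{tA} = [[(1 - 2*t)*e^{-4*t}, t*e^{-4*t}, 0], [-4*t*e^{-4*t}, (2*t + 1)*e^{-4*t}, 0], [0, 0, e^{-4*t}]]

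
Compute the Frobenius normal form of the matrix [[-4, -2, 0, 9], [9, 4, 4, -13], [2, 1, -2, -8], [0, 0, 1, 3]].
R = [[0, 0, 0, 5], [1, 0, 0, -5], [0, 1, 0, 0], [0, 0, 1, 1]]

The invariant factors of A (the non-unit diagonal entries of the Smith normal form of xI - A over ℚ[x]) are (x - 1)(x^3 + 5), each dividing the next. The characteristic polynomial is their product, (x - 1)(x^3 + 5).

The rational canonical form is the block-diagonal matrix of companion matrices C(f_i):
R = [[0, 0, 0, 5], [1, 0, 0, -5], [0, 1, 0, 0], [0, 0, 1, 1]].

Note the characteristic polynomial does not split into linear factors over ℚ, so A has no Jordan form over ℚ; the rational canonical form exists over any field.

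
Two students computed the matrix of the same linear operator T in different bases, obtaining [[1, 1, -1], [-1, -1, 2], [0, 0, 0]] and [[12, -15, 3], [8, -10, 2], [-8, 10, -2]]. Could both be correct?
Both have characteristic polynomial x^3, but the minimal polynomial of A is x^3 while the minimal polynomial of B is x^2. The minimal polynomial is a similarity invariant, so A and B are not similar.

No.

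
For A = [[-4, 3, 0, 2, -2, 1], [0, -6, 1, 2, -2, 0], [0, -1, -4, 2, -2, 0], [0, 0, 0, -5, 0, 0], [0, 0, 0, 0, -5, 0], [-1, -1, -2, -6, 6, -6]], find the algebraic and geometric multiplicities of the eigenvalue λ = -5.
The characteristic polynomial is (x + 5)^6, so the factor x + 5 appears with exponent 6: the algebraic multiplicity is 6.

rank(A + 5I) = 2, so the eigenspace has dimension 6 - 2 = 4: the geometric multiplicity is 4.

Since 4 < 6, A is not diagonalizable.

algebraic multiplicity 6, geometric multiplicity 4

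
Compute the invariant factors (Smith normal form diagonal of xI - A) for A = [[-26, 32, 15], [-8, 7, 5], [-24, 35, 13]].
(x + 2)^3

The Jordan structure of A has elementary divisors (x + 2)^3. Arranging the block sizes at each eigenvalue in decreasing order and taking row products gives the invariant factors.

Invariant factors (smallest first, each dividing the next): (x + 2)^3.

Check: the last factor (x + 2)^3 is the minimal polynomial, and the product (x + 2)^3 is the characteristic polynomial.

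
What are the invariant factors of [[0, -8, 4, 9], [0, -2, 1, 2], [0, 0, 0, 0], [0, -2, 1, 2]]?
x, x^3

The Jordan structure of A has elementary divisors x^3, x. Arranging the block sizes at each eigenvalue in decreasing order and taking row products gives the invariant factors.

Invariant factors (smallest first, each dividing the next): x, x^3.

Check: the last factor x^3 is the minimal polynomial, and the product x^4 is the characteristic polynomial.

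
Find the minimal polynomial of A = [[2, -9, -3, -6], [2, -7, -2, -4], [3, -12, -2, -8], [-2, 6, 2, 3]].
m_A(x) = (x + 1)^3

The characteristic polynomial factors as (x + 1)^4. The minimal polynomial is ∏(x - λ)^{k_λ} where k_λ is the size of the largest Jordan block at λ.

For λ = -1: rank(A + I) = 2, and the largest Jordan block has size 3 (the smallest k with rank((A + I)^k) = rank((A + I)^(k+1))).

So m_A(x) = (x + 1)^3.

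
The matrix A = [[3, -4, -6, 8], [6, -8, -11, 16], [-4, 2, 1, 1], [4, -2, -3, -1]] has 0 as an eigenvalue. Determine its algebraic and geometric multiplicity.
algebraic multiplicity 3, geometric multiplicity 1

The characteristic polynomial is x^3(x + 5), so the factor x appears with exponent 3: the algebraic multiplicity is 3.

rank(A) = 3, so the eigenspace has dimension 4 - 3 = 1: the geometric multiplicity is 1.

Since 1 < 3, A is not diagonalizable.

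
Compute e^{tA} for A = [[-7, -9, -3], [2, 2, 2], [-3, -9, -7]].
e^{tA} = [[(1 - 3*t)*e^{-4*t}, -9*t*e^{-4*t}, -3*t*e^{-4*t}], [2*t*e^{-4*t}, (6*t + 1)*e^{-4*t}, 2*t*e^{-4*t}], [-3*t*e^{-4*t}, -9*t*e^{-4*t}, (1 - 3*t)*e^{-4*t}]]

A has Jordan form J = [[-4, 1, 0], [0, -4, 0], [0, 0, -4]] with A = PJP^{-1}, so e^{tA} = P e^{tJ} P^{-1}.

For a Jordan block J_k(λ), e^{tJ_k(λ)} = e^{λt} · (I + tN + t^2 N^2/2! + ... + t^{k-1} N^{k-1}/(k-1)!) where N is the nilpotent superdiagonal part.

Assembling the blocks and conjugating back gives the entries of e^{tA} as shown above.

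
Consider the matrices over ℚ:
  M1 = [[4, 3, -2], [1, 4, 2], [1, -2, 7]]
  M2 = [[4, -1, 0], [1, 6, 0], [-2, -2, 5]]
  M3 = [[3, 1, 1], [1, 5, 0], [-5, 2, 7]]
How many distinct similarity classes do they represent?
Characteristic polynomials: χ_{M1} = (x - 5)^3, χ_{M2} = (x - 5)^3, χ_{M3} = (x - 5)^3.

{M1, M3}: invariant factors (x - 5)^3.

{M2}: invariant factors x - 5, (x - 5)^2.

Matrices are similar if and only if their invariant-factor lists agree; the partition into similarity classes is {M1, M3}, {M2}.

2 classes: {M1, M3}, {M2}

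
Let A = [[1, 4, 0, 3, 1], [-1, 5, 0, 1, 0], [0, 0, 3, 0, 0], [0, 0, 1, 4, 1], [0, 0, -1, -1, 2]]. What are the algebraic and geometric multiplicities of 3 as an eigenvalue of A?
algebraic multiplicity 5, geometric multiplicity 2

The characteristic polynomial is (x - 3)^5, so the factor x - 3 appears with exponent 5: the algebraic multiplicity is 5.

rank(A - 3I) = 3, so the eigenspace has dimension 5 - 3 = 2: the geometric multiplicity is 2.

Since 2 < 5, A is not diagonalizable.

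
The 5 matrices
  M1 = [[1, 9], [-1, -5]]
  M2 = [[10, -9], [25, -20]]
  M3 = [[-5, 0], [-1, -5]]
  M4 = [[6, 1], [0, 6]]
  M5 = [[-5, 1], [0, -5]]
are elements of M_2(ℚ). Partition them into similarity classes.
Characteristic polynomials: χ_{M1} = (x + 2)^2, χ_{M2} = (x + 5)^2, χ_{M3} = (x + 5)^2, χ_{M4} = (x - 6)^2, χ_{M5} = (x + 5)^2.

{M1}: invariant factors (x + 2)^2.

{M2, M3, M5}: invariant factors (x + 5)^2.

{M4}: invariant factors (x - 6)^2.

Matrices are similar if and only if their invariant-factor lists agree; the partition into similarity classes is {M1}, {M2, M3, M5}, {M4}.

3 classes: {M1}, {M2, M3, M5}, {M4}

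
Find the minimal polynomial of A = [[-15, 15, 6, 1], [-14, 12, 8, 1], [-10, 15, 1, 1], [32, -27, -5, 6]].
The characteristic polynomial factors as (x - 6)^2(x + 3)(x + 5). The minimal polynomial is ∏(x - λ)^{k_λ} where k_λ is the size of the largest Jordan block at λ.

For λ = -5: rank(A + 5I) = 3, and the largest Jordan block has size 1 (the smallest k with rank((A + 5I)^k) = rank((A + 5I)^(k+1))).
For λ = -3: rank(A + 3I) = 3, and the largest Jordan block has size 1 (the smallest k with rank((A + 3I)^k) = rank((A + 3I)^(k+1))).
For λ = 6: rank(A - 6I) = 3, and the largest Jordan block has size 2 (the smallest k with rank((A - 6I)^k) = rank((A - 6I)^(k+1))).

So m_A(x) = (x - 6)^2(x + 3)(x + 5).

m_A(x) = (x - 6)^2(x + 3)(x + 5)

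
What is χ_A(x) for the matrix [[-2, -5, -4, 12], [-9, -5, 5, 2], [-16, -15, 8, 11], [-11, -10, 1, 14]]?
χ_A(x) = x(x - 5)^3

xI - A = [[x + 2, 5, 4, -12], [9, x + 5, -5, -2], [16, 15, x - 8, -11], [11, 10, -1, x - 14]].

Expanding det(xI - A) along the first row:
det(xI - A) = + (x + 2)·det([[x + 5, -5, -2], [15, x - 8, -11], [10, -1, x - 14]]) - (5)·det([[9, -5, -2], [16, x - 8, -11], [11, -1, x - 14]]) + (4)·det([[9, x + 5, -2], [16, 15, -11], [11, 10, x - 14]]) - (-12)·det([[9, x + 5, -5], [16, 15, x - 8], [11, 10, -1]]).

Evaluating gives χ_A(x) = x^4 - 15x^3 + 75x^2 - 125x = x(x - 5)^3.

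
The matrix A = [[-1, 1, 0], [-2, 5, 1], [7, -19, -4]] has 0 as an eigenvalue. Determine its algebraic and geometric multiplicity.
The characteristic polynomial is x^3, so the factor x appears with exponent 3: the algebraic multiplicity is 3.

rank(A) = 2, so the eigenspace has dimension 3 - 2 = 1: the geometric multiplicity is 1.

Since 1 < 3, A is not diagonalizable.

algebraic multiplicity 3, geometric multiplicity 1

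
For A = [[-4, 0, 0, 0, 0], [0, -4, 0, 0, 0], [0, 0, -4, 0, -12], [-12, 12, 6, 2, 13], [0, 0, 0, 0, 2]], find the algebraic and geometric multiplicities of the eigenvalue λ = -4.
algebraic multiplicity 3, geometric multiplicity 3

The characteristic polynomial is (x - 2)^2(x + 4)^3, so the factor x + 4 appears with exponent 3: the algebraic multiplicity is 3.

rank(A + 4I) = 2, so the eigenspace has dimension 5 - 2 = 3: the geometric multiplicity is 3.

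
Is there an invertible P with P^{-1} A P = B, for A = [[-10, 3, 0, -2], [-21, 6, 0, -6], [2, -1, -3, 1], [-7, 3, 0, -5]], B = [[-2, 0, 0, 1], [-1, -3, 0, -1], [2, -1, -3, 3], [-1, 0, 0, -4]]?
Two matrices over a field are similar if and only if they have the same invariant factors.

Both A and B have characteristic polynomial (x + 3)^4 and minimal polynomial (x + 3)^2. Computing further, both have invariant factors (x + 3)^2, (x + 3)^2. Hence A and B are similar.

Yes.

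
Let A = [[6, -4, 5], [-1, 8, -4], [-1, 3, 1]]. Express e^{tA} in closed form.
e^{tA} = [[(t + 1)*e^{5*t}, t*(-t - 8)*e^{5*t}/2, t*(t + 10)*e^{5*t}/2], [-t*e^{5*t}, (t^2 + 6*t + 2)*e^{5*t}/2, t*(-t - 8)*e^{5*t}/2], [-t*e^{5*t}, t*(t + 6)*e^{5*t}/2, (-t^2 - 8*t + 2)*e^{5*t}/2]]

A has Jordan form J = [[5, 1, 0], [0, 5, 1], [0, 0, 5]] with A = PJP^{-1}, so e^{tA} = P e^{tJ} P^{-1}.

For a Jordan block J_k(λ), e^{tJ_k(λ)} = e^{λt} · (I + tN + t^2 N^2/2! + ... + t^{k-1} N^{k-1}/(k-1)!) where N is the nilpotent superdiagonal part.

Assembling the blocks and conjugating back gives the entries of e^{tA} as shown above.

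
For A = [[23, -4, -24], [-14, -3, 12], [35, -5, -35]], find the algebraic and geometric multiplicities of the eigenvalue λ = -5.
The characteristic polynomial is (x + 5)^3, so the factor x + 5 appears with exponent 3: the algebraic multiplicity is 3.

rank(A + 5I) = 1, so the eigenspace has dimension 3 - 1 = 2: the geometric multiplicity is 2.

Since 2 < 3, A is not diagonalizable.

algebraic multiplicity 3, geometric multiplicity 2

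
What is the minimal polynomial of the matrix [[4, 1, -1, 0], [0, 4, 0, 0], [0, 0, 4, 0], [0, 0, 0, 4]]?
The characteristic polynomial factors as (x - 4)^4. The minimal polynomial is ∏(x - λ)^{k_λ} where k_λ is the size of the largest Jordan block at λ.

For λ = 4: rank(A - 4I) = 1, and the largest Jordan block has size 2 (the smallest k with rank((A - 4I)^k) = rank((A - 4I)^(k+1))).

So m_A(x) = (x - 4)^2.

m_A(x) = (x - 4)^2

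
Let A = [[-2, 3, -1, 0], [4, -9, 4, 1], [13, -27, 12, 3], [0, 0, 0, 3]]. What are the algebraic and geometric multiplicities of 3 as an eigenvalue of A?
algebraic multiplicity 2, geometric multiplicity 1

The characteristic polynomial is (x - 3)^2(x + 1)^2, so the factor x - 3 appears with exponent 2: the algebraic multiplicity is 2.

rank(A - 3I) = 3, so the eigenspace has dimension 4 - 3 = 1: the geometric multiplicity is 1.

Since 1 < 2, A is not diagonalizable.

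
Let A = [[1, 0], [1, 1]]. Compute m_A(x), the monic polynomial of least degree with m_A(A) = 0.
The characteristic polynomial factors as (x - 1)^2. The minimal polynomial is ∏(x - λ)^{k_λ} where k_λ is the size of the largest Jordan block at λ.

For λ = 1: rank(A - I) = 1, and the largest Jordan block has size 2 (the smallest k with rank((A - I)^k) = rank((A - I)^(k+1))).

So m_A(x) = (x - 1)^2.

m_A(x) = (x - 1)^2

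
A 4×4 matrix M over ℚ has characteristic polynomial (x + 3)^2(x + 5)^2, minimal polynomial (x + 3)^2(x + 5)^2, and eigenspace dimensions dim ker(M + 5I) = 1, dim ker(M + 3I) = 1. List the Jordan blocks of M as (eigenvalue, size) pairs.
λ = -5: algebraic multiplicity 2 (exponent in χ_M), largest block size 2 (exponent in m_M), 1 block (geometric multiplicity). This forces block sizes [2].
λ = -3: algebraic multiplicity 2 (exponent in χ_M), largest block size 2 (exponent in m_M), 1 block (geometric multiplicity). This forces block sizes [2].

Jordan blocks: (-5, 2), (-3, 2)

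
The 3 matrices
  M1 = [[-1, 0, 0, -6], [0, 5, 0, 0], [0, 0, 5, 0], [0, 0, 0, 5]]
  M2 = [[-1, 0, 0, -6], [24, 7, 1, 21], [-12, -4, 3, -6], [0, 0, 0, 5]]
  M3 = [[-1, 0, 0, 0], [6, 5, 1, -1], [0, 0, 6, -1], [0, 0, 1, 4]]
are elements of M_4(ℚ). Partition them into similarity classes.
Characteristic polynomials: χ_{M1} = (x - 5)^3(x + 1), χ_{M2} = (x - 5)^3(x + 1), χ_{M3} = (x - 5)^3(x + 1).

{M1}: invariant factors x - 5, x - 5, (x - 5)(x + 1).

{M2, M3}: invariant factors x - 5, (x - 5)^2(x + 1).

Matrices are similar if and only if their invariant-factor lists agree; the partition into similarity classes is {M1}, {M2, M3}.

2 classes: {M1}, {M2, M3}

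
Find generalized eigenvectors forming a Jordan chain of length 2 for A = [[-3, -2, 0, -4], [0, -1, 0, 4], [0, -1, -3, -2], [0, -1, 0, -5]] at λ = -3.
v_1 = [[0, 1, -1, 0]]^T, v_2 = [[-2, 2, -1, -1]]^T

We seek v_1 ∈ ker((A + 3I)^2) \ ker(A + 3I), then set v_{i+1} = (A + 3I) v_i.

One such chain is v_1 = [[0, 1, -1, 0]]^T, v_2 = [[-2, 2, -1, -1]]^T. Check: (A + 3I) v_2 = [[0, 0, 0, 0]]^T = 0.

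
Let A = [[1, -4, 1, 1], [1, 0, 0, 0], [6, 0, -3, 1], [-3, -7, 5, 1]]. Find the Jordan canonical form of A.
J = [[-4, 0, 0, 0], [0, 1, 1, 0], [0, 0, 1, 1], [0, 0, 0, 1]]

The characteristic polynomial is det(xI - A) = (x - 1)^3(x + 4), so the eigenvalues are -4 (algebraic multiplicity 1), 1 (algebraic multiplicity 3).

For λ = -4: algebraic multiplicity 1 gives one 1×1 block.

For λ = 1: rank(A - I) = 3, rank((A - I)^2) = 2, rank((A - I)^3) = 1. The eigenspace has dimension 4 - 3 = 1, so there is 1 Jordan block; the rank sequence gives block sizes [3].

Assembling the blocks gives the Jordan form J above.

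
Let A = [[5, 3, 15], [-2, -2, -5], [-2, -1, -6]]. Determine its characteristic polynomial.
xI - A = [[x - 5, -3, -15], [2, x + 2, 5], [2, 1, x + 6]].

Expanding det(xI - A) along the first row:
det(xI - A) = + (x - 5)·det([[x + 2, 5], [1, x + 6]]) - (-3)·det([[2, 5], [2, x + 6]]) + (-15)·det([[2, x + 2], [2, 1]]).

Evaluating gives χ_A(x) = x^3 + 3x^2 + 3x + 1 = (x + 1)^3.

χ_A(x) = (x + 1)^3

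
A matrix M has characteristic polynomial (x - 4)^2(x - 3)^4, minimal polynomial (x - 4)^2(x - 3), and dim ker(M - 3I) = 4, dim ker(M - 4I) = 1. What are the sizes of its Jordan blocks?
λ = 3: algebraic multiplicity 4 (exponent in χ_M), largest block size 1 (exponent in m_M), 4 blocks (geometric multiplicity). These force block sizes [1, 1, 1, 1].
λ = 4: algebraic multiplicity 2 (exponent in χ_M), largest block size 2 (exponent in m_M), 1 block (geometric multiplicity). This forces block sizes [2].

Jordan blocks: (3, 1), (3, 1), (3, 1), (3, 1), (4, 2)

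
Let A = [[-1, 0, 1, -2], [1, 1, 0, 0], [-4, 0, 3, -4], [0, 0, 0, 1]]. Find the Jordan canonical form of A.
The characteristic polynomial is det(xI - A) = (x - 1)^4, so the eigenvalues are 1 (algebraic multiplicity 4).

For λ = 1: rank(A - I) = 2, rank((A - I)^2) = 1, rank((A - I)^3) = 0. The eigenspace has dimension 4 - 2 = 2, so there are 2 Jordan blocks; the rank sequence gives block sizes [3, 1].

Assembling the blocks gives the Jordan form J above.

J = [[1, 1, 0, 0], [0, 1, 1, 0], [0, 0, 1, 0], [0, 0, 0, 1]]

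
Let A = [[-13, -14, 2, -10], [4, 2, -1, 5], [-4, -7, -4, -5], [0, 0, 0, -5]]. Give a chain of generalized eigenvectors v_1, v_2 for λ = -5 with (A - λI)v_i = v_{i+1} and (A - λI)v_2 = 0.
We seek v_1 ∈ ker((A + 5I)^2) \ ker(A + 5I), then set v_{i+1} = (A + 5I) v_i.

One such chain is v_1 = [[1, 0, 3, 0]]^T, v_2 = [[-2, 1, -1, 0]]^T. Check: (A + 5I) v_2 = [[0, 0, 0, 0]]^T = 0.

v_1 = [[1, 0, 3, 0]]^T, v_2 = [[-2, 1, -1, 0]]^T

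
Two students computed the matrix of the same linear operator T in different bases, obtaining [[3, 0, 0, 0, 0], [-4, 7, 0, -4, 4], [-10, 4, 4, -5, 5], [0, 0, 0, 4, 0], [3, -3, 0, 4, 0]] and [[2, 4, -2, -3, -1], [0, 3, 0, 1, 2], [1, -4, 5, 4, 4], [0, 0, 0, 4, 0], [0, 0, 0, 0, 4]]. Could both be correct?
Yes.

Two matrices over a field are similar if and only if they have the same invariant factors.

Both A and B have characteristic polynomial (x - 4)^3(x - 3)^2 and minimal polynomial (x - 4)^2(x - 3). Computing further, both have invariant factors (x - 4)(x - 3), (x - 4)^2(x - 3). Hence A and B are similar.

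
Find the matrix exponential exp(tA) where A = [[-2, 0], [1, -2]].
A has Jordan form J = [[-2, 1], [0, -2]] with A = PJP^{-1}, so e^{tA} = P e^{tJ} P^{-1}.

For a Jordan block J_k(λ), e^{tJ_k(λ)} = e^{λt} · (I + tN + t^2 N^2/2! + ... + t^{k-1} N^{k-1}/(k-1)!) where N is the nilpotent superdiagonal part.

Assembling the blocks and conjugating back gives the entries of e^{tA} as shown above.

e^{tA} = [[e^{-2*t}, 0], [t*e^{-2*t}, e^{-2*t}]]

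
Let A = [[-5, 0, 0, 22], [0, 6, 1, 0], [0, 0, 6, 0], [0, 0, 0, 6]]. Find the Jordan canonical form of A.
J = [[-5, 0, 0, 0], [0, 6, 1, 0], [0, 0, 6, 0], [0, 0, 0, 6]]

The characteristic polynomial is det(xI - A) = (x - 6)^3(x + 5), so the eigenvalues are -5 (algebraic multiplicity 1), 6 (algebraic multiplicity 3).

For λ = -5: algebraic multiplicity 1 gives one 1×1 block.

For λ = 6: rank(A - 6I) = 2, rank((A - 6I)^2) = 1. The eigenspace has dimension 4 - 2 = 2, so there are 2 Jordan blocks; the rank sequence gives block sizes [2, 1].

Assembling the blocks gives the Jordan form J above.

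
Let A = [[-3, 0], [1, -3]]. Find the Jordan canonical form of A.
J = [[-3, 1], [0, -3]]

The characteristic polynomial is det(xI - A) = (x + 3)^2, so the eigenvalues are -3 (algebraic multiplicity 2).

For λ = -3: rank(A + 3I) = 1, rank((A + 3I)^2) = 0. The eigenspace has dimension 2 - 1 = 1, so there is 1 Jordan block; the rank sequence gives block sizes [2].

Assembling the blocks gives the Jordan form J above.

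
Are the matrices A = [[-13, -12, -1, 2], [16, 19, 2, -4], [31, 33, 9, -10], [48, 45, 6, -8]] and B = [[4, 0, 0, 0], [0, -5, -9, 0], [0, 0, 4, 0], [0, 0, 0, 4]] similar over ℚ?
Both have characteristic polynomial (x - 4)^3(x + 5), but the minimal polynomial of A is (x - 4)^2(x + 5) while the minimal polynomial of B is (x - 4)(x + 5). The minimal polynomial is a similarity invariant, so A and B are not similar.

No.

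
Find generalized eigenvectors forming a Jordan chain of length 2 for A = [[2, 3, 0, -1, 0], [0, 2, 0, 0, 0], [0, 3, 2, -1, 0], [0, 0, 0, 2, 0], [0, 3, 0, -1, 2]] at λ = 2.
We seek v_1 ∈ ker((A - 2I)^2) \ ker(A - 2I), then set v_{i+1} = (A - 2I) v_i.

One such chain is v_1 = [[0, 1, 1, 2, 0]]^T, v_2 = [[1, 0, 1, 0, 1]]^T. Check: (A - 2I) v_2 = [[0, 0, 0, 0, 0]]^T = 0.

v_1 = [[0, 1, 1, 2, 0]]^T, v_2 = [[1, 0, 1, 0, 1]]^T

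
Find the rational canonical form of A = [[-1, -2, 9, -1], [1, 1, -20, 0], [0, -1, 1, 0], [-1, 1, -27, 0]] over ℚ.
The invariant factors of A (the non-unit diagonal entries of the Smith normal form of xI - A over ℚ[x]) are (x - 5)(x + 3)(x^2 + x - 3), each dividing the next. The characteristic polynomial is their product, (x - 5)(x + 3)(x^2 + x - 3).

The rational canonical form is the block-diagonal matrix of companion matrices C(f_i):
R = [[0, 0, 0, -45], [1, 0, 0, 9], [0, 1, 0, 20], [0, 0, 1, 1]].

Note the characteristic polynomial does not split into linear factors over ℚ, so A has no Jordan form over ℚ; the rational canonical form exists over any field.

R = [[0, 0, 0, -45], [1, 0, 0, 9], [0, 1, 0, 20], [0, 0, 1, 1]]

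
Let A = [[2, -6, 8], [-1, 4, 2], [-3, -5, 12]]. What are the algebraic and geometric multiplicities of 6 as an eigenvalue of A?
The characteristic polynomial is (x - 6)^3, so the factor x - 6 appears with exponent 3: the algebraic multiplicity is 3.

rank(A - 6I) = 2, so the eigenspace has dimension 3 - 2 = 1: the geometric multiplicity is 1.

Since 1 < 3, A is not diagonalizable.

algebraic multiplicity 3, geometric multiplicity 1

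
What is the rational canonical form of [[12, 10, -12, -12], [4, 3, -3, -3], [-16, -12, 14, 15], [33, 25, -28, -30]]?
R = [[0, 0, 0, -6], [1, 0, 0, -5], [0, 1, 0, 1], [0, 0, 1, -1]]

The invariant factors of A (the non-unit diagonal entries of the Smith normal form of xI - A over ℚ[x]) are (x + 1)(x + 2)(x^2 - 2x + 3), each dividing the next. The characteristic polynomial is their product, (x + 1)(x + 2)(x^2 - 2x + 3).

The rational canonical form is the block-diagonal matrix of companion matrices C(f_i):
R = [[0, 0, 0, -6], [1, 0, 0, -5], [0, 1, 0, 1], [0, 0, 1, -1]].

Note the characteristic polynomial does not split into linear factors over ℚ, so A has no Jordan form over ℚ; the rational canonical form exists over any field.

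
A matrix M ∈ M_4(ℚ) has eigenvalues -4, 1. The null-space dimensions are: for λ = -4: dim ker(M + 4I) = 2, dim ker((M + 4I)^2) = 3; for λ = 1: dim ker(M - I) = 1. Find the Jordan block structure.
Jordan blocks: (-4, 2), (-4, 1), (1, 1)

λ = -4: successive nullity increments [2, 1] count blocks of size ≥ k; block sizes are [2, 1].
λ = 1: successive nullity increments [1] count blocks of size ≥ k; block sizes are [1].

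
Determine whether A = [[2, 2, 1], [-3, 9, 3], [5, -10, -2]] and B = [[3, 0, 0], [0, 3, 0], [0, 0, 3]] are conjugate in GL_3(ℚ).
No.

Both have characteristic polynomial (x - 3)^3, but the minimal polynomial of A is (x - 3)^2 while the minimal polynomial of B is x - 3. The minimal polynomial is a similarity invariant, so A and B are not similar.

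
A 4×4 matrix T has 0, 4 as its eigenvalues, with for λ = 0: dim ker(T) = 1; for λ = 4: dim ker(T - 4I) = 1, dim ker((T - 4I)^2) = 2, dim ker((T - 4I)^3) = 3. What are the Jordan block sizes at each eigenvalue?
λ = 0: successive nullity increments [1] count blocks of size ≥ k; block sizes are [1].
λ = 4: successive nullity increments [1, 1, 1] count blocks of size ≥ k; block sizes are [3].

Jordan blocks: (0, 1), (4, 3)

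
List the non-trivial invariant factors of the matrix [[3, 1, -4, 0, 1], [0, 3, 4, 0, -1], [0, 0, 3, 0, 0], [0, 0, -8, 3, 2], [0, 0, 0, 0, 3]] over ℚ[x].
The Jordan structure of A has elementary divisors (x - 3)^3, (x - 3), (x - 3). Arranging the block sizes at each eigenvalue in decreasing order and taking row products gives the invariant factors.

Invariant factors (smallest first, each dividing the next): x - 3, x - 3, (x - 3)^3.

Check: the last factor (x - 3)^3 is the minimal polynomial, and the product (x - 3)^5 is the characteristic polynomial.

x - 3, x - 3, (x - 3)^3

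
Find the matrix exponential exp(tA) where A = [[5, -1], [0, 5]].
e^{tA} = [[e^{5*t}, -t*e^{5*t}], [0, e^{5*t}]]

A has Jordan form J = [[5, 1], [0, 5]] with A = PJP^{-1}, so e^{tA} = P e^{tJ} P^{-1}.

For a Jordan block J_k(λ), e^{tJ_k(λ)} = e^{λt} · (I + tN + t^2 N^2/2! + ... + t^{k-1} N^{k-1}/(k-1)!) where N is the nilpotent superdiagonal part.

Assembling the blocks and conjugating back gives the entries of e^{tA} as shown above.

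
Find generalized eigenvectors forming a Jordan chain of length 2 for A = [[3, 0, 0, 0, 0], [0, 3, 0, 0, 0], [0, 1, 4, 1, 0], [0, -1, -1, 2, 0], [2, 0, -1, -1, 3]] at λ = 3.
We seek v_1 ∈ ker((A - 3I)^2) \ ker(A - 3I), then set v_{i+1} = (A - 3I) v_i.

One such chain is v_1 = [[0, 1, 1, -2, 0]]^T, v_2 = [[0, 0, 0, 0, 1]]^T. Check: (A - 3I) v_2 = [[0, 0, 0, 0, 0]]^T = 0.

v_1 = [[0, 1, 1, -2, 0]]^T, v_2 = [[0, 0, 0, 0, 1]]^T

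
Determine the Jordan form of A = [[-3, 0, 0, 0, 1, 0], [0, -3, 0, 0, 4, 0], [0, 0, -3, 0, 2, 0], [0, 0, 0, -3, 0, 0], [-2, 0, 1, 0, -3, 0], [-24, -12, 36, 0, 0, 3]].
The characteristic polynomial is det(xI - A) = (x - 3)(x + 3)^5, so the eigenvalues are -3 (algebraic multiplicity 5), 3 (algebraic multiplicity 1).

For λ = -3: rank(A + 3I) = 3, rank((A + 3I)^2) = 2, rank((A + 3I)^3) = 1. The eigenspace has dimension 6 - 3 = 3, so there are 3 Jordan blocks; the rank sequence gives block sizes [3, 1, 1].

For λ = 3: algebraic multiplicity 1 gives one 1×1 block.

Assembling the blocks gives the Jordan form J above.

J = [[-3, 1, 0, 0, 0, 0], [0, -3, 1, 0, 0, 0], [0, 0, -3, 0, 0, 0], [0, 0, 0, -3, 0, 0], [0, 0, 0, 0, -3, 0], [0, 0, 0, 0, 0, 3]]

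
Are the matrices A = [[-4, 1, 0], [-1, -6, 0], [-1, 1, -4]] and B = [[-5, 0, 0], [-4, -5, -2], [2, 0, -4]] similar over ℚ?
Both have characteristic polynomial (x + 4)(x + 5)^2, but the minimal polynomial of A is (x + 4)(x + 5)^2 while the minimal polynomial of B is (x + 4)(x + 5). The minimal polynomial is a similarity invariant, so A and B are not similar.

No.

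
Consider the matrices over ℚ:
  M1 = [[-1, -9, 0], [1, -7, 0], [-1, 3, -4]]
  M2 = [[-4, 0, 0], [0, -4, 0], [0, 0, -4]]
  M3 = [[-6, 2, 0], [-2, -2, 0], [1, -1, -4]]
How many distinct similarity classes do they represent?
Characteristic polynomials: χ_{M1} = (x + 4)^3, χ_{M2} = (x + 4)^3, χ_{M3} = (x + 4)^3.

{M1, M3}: invariant factors x + 4, (x + 4)^2.

{M2}: invariant factors x + 4, x + 4, x + 4.

Matrices are similar if and only if their invariant-factor lists agree; the partition into similarity classes is {M1, M3}, {M2}.

2 classes: {M1, M3}, {M2}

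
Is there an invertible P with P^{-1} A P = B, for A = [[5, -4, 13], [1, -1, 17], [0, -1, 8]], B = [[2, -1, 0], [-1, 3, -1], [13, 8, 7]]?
Two matrices over a field are similar if and only if they have the same invariant factors.

Both A and B have characteristic polynomial (x - 4)^3 and minimal polynomial (x - 4)^3. Computing further, both have invariant factors (x - 4)^3. Hence A and B are similar.

Yes.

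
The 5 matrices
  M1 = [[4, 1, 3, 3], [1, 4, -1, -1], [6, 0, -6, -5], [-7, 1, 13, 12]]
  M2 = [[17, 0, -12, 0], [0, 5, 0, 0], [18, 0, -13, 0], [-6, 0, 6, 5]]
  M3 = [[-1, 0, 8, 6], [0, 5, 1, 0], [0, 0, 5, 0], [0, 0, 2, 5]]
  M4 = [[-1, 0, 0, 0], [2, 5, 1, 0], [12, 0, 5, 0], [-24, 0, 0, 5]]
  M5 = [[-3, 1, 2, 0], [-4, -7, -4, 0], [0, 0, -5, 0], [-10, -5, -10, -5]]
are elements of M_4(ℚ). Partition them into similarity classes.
Characteristic polynomials: χ_{M1} = (x - 5)^3(x + 1), χ_{M2} = (x - 5)^3(x + 1), χ_{M3} = (x - 5)^3(x + 1), χ_{M4} = (x - 5)^3(x + 1), χ_{M5} = (x + 5)^4.

{M1}: invariant factors (x - 5)^3(x + 1).

{M2}: invariant factors x - 5, x - 5, (x - 5)(x + 1).

{M3, M4}: invariant factors x - 5, (x - 5)^2(x + 1).

{M5}: invariant factors x + 5, x + 5, (x + 5)^2.

Matrices are similar if and only if their invariant-factor lists agree; the partition into similarity classes is {M1}, {M2}, {M3, M4}, {M5}.

4 classes: {M1}, {M2}, {M3, M4}, {M5}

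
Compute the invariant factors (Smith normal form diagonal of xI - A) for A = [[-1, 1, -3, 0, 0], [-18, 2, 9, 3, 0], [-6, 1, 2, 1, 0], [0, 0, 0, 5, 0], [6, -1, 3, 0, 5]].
x - 5, (x - 5)^2(x + 1)^2

The Jordan structure of A has elementary divisors (x + 1)^2, (x - 5)^2, (x - 5). Arranging the block sizes at each eigenvalue in decreasing order and taking row products gives the invariant factors.

Invariant factors (smallest first, each dividing the next): x - 5, (x - 5)^2(x + 1)^2.

Check: the last factor (x - 5)^2(x + 1)^2 is the minimal polynomial, and the product (x - 5)^3(x + 1)^2 is the characteristic polynomial.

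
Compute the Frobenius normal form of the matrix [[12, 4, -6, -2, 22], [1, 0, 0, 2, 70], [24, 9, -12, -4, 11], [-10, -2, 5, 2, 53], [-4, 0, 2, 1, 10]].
The invariant factors of A (the non-unit diagonal entries of the Smith normal form of xI - A over ℚ[x]) are (x - 6)^2(x^3 - 3x - 3), each dividing the next. The characteristic polynomial is their product, (x - 6)^2(x^3 - 3x - 3).

The rational canonical form is the block-diagonal matrix of companion matrices C(f_i):
R = [[0, 0, 0, 0, 108], [1, 0, 0, 0, 72], [0, 1, 0, 0, -33], [0, 0, 1, 0, -33], [0, 0, 0, 1, 12]].

Note the characteristic polynomial does not split into linear factors over ℚ, so A has no Jordan form over ℚ; the rational canonical form exists over any field.

R = [[0, 0, 0, 0, 108], [1, 0, 0, 0, 72], [0, 1, 0, 0, -33], [0, 0, 1, 0, -33], [0, 0, 0, 1, 12]]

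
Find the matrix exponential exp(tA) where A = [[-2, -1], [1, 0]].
A has Jordan form J = [[-1, 1], [0, -1]] with A = PJP^{-1}, so e^{tA} = P e^{tJ} P^{-1}.

For a Jordan block J_k(λ), e^{tJ_k(λ)} = e^{λt} · (I + tN + t^2 N^2/2! + ... + t^{k-1} N^{k-1}/(k-1)!) where N is the nilpotent superdiagonal part.

Assembling the blocks and conjugating back gives the entries of e^{tA} as shown above.

e^{tA} = [[(1 - t)*e^{-t}, -t*e^{-t}], [t*e^{-t}, (t + 1)*e^{-t}]]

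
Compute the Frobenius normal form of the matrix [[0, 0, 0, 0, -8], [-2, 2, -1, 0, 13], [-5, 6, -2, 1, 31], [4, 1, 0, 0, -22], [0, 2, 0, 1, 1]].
R = [[0, 0, 0, 0, -8], [1, 0, 0, 0, -4], [0, 1, 0, 0, 4], [0, 0, 1, 0, 2], [0, 0, 0, 1, 1]]

The invariant factors of A (the non-unit diagonal entries of the Smith normal form of xI - A over ℚ[x]) are (x - 2)(x + 1)(x^3 - 4), each dividing the next. The characteristic polynomial is their product, (x - 2)(x + 1)(x^3 - 4).

The rational canonical form is the block-diagonal matrix of companion matrices C(f_i):
R = [[0, 0, 0, 0, -8], [1, 0, 0, 0, -4], [0, 1, 0, 0, 4], [0, 0, 1, 0, 2], [0, 0, 0, 1, 1]].

Note the characteristic polynomial does not split into linear factors over ℚ, so A has no Jordan form over ℚ; the rational canonical form exists over any field.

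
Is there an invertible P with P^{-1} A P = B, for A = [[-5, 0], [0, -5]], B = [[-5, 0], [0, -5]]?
Two matrices over a field are similar if and only if they have the same invariant factors.

Both A and B have characteristic polynomial (x + 5)^2 and minimal polynomial x + 5. Computing further, both have invariant factors x + 5, x + 5. Hence A and B are similar.

Yes.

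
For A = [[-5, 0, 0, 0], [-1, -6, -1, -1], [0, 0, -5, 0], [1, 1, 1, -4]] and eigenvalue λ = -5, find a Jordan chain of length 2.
v_1 = [[2, 1, 0, -2]]^T, v_2 = [[0, -1, 0, 1]]^T

We seek v_1 ∈ ker((A + 5I)^2) \ ker(A + 5I), then set v_{i+1} = (A + 5I) v_i.

One such chain is v_1 = [[2, 1, 0, -2]]^T, v_2 = [[0, -1, 0, 1]]^T. Check: (A + 5I) v_2 = [[0, 0, 0, 0]]^T = 0.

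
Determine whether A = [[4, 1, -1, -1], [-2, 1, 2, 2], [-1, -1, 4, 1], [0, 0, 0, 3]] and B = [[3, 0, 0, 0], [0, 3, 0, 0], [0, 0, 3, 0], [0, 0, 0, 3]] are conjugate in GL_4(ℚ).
Both have characteristic polynomial (x - 3)^4, but the minimal polynomial of A is (x - 3)^2 while the minimal polynomial of B is x - 3. The minimal polynomial is a similarity invariant, so A and B are not similar.

No.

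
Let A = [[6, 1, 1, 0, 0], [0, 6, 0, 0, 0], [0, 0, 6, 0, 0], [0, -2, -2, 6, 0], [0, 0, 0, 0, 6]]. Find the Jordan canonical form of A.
The characteristic polynomial is det(xI - A) = (x - 6)^5, so the eigenvalues are 6 (algebraic multiplicity 5).

For λ = 6: rank(A - 6I) = 1, rank((A - 6I)^2) = 0. The eigenspace has dimension 5 - 1 = 4, so there are 4 Jordan blocks; the rank sequence gives block sizes [2, 1, 1, 1].

Assembling the blocks gives the Jordan form J above.

J = [[6, 1, 0, 0, 0], [0, 6, 0, 0, 0], [0, 0, 6, 0, 0], [0, 0, 0, 6, 0], [0, 0, 0, 0, 6]]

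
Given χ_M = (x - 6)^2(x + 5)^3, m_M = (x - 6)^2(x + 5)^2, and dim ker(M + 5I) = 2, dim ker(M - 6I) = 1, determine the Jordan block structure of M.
λ = -5: algebraic multiplicity 3 (exponent in χ_M), largest block size 2 (exponent in m_M), 2 blocks (geometric multiplicity). These force block sizes [2, 1].
λ = 6: algebraic multiplicity 2 (exponent in χ_M), largest block size 2 (exponent in m_M), 1 block (geometric multiplicity). This forces block sizes [2].

Jordan blocks: (-5, 2), (-5, 1), (6, 2)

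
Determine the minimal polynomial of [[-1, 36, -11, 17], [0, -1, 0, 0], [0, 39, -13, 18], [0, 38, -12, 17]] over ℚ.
m_A(x) = (x - 5)(x + 1)^3

The characteristic polynomial factors as (x - 5)(x + 1)^3. The minimal polynomial is ∏(x - λ)^{k_λ} where k_λ is the size of the largest Jordan block at λ.

For λ = -1: rank(A + I) = 3, and the largest Jordan block has size 3 (the smallest k with rank((A + I)^k) = rank((A + I)^(k+1))).
For λ = 5: rank(A - 5I) = 3, and the largest Jordan block has size 1 (the smallest k with rank((A - 5I)^k) = rank((A - 5I)^(k+1))).

So m_A(x) = (x - 5)(x + 1)^3.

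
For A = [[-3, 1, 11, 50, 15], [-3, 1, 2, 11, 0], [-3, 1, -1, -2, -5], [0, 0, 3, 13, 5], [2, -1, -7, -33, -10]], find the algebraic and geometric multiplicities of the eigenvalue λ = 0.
The characteristic polynomial is x^5, so the factor x appears with exponent 5: the algebraic multiplicity is 5.

rank(A) = 3, so the eigenspace has dimension 5 - 3 = 2: the geometric multiplicity is 2.

Since 2 < 5, A is not diagonalizable.

algebraic multiplicity 5, geometric multiplicity 2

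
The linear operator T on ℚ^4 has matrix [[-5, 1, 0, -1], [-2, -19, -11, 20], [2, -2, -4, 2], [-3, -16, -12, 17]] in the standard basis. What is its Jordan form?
J = [[-4, 1, 0, 0], [0, -4, 1, 0], [0, 0, -4, 0], [0, 0, 0, 1]]

The characteristic polynomial is det(xI - A) = (x - 1)(x + 4)^3, so the eigenvalues are -4 (algebraic multiplicity 3), 1 (algebraic multiplicity 1).

For λ = -4: rank(A + 4I) = 3, rank((A + 4I)^2) = 2, rank((A + 4I)^3) = 1. The eigenspace has dimension 4 - 3 = 1, so there is 1 Jordan block; the rank sequence gives block sizes [3].

For λ = 1: algebraic multiplicity 1 gives one 1×1 block.

Assembling the blocks gives the Jordan form J above.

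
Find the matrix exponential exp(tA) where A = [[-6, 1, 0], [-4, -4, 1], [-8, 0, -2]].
e^{tA} = [[(1 - 2*t)*e^{-4*t}, t*(1 - t)*e^{-4*t}, t^2*e^{-4*t}/2], [-4*t*e^{-4*t}, (1 - 2*t^2)*e^{-4*t}, t*(t + 1)*e^{-4*t}], [-8*t*e^{-4*t}, -4*t^2*e^{-4*t}, (2*t^2 + 2*t + 1)*e^{-4*t}]]

A has Jordan form J = [[-4, 1, 0], [0, -4, 1], [0, 0, -4]] with A = PJP^{-1}, so e^{tA} = P e^{tJ} P^{-1}.

For a Jordan block J_k(λ), e^{tJ_k(λ)} = e^{λt} · (I + tN + t^2 N^2/2! + ... + t^{k-1} N^{k-1}/(k-1)!) where N is the nilpotent superdiagonal part.

Assembling the blocks and conjugating back gives the entries of e^{tA} as shown above.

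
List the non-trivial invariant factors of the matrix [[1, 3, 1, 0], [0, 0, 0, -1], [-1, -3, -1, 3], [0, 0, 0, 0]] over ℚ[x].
x^2, x^2

The Jordan structure of A has elementary divisors x^2, x^2. Arranging the block sizes at each eigenvalue in decreasing order and taking row products gives the invariant factors.

Invariant factors (smallest first, each dividing the next): x^2, x^2.

Check: the last factor x^2 is the minimal polynomial, and the product x^4 is the characteristic polynomial.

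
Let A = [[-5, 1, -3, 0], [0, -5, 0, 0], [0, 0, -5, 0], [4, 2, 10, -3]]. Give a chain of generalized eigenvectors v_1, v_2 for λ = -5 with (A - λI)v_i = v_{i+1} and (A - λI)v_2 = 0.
We seek v_1 ∈ ker((A + 5I)^2) \ ker(A + 5I), then set v_{i+1} = (A + 5I) v_i.

One such chain is v_1 = [[0, 1, 0, -2]]^T, v_2 = [[1, 0, 0, -2]]^T. Check: (A + 5I) v_2 = [[0, 0, 0, 0]]^T = 0.

v_1 = [[0, 1, 0, -2]]^T, v_2 = [[1, 0, 0, -2]]^T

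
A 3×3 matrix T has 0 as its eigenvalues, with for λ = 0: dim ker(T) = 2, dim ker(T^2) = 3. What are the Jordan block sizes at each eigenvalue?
λ = 0: successive nullity increments [2, 1] count blocks of size ≥ k; block sizes are [2, 1].

Jordan blocks: (0, 2), (0, 1)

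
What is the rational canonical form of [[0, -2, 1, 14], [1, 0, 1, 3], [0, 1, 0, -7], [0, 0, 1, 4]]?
R = [[0, 0, 0, -4], [1, 0, 0, 8], [0, 1, 0, -8], [0, 0, 1, 4]]

The invariant factors of A (the non-unit diagonal entries of the Smith normal form of xI - A over ℚ[x]) are (x^2 - 2x + 2)^2, each dividing the next. The characteristic polynomial is their product, (x^2 - 2x + 2)^2.

The rational canonical form is the block-diagonal matrix of companion matrices C(f_i):
R = [[0, 0, 0, -4], [1, 0, 0, 8], [0, 1, 0, -8], [0, 0, 1, 4]].

Note the characteristic polynomial does not split into linear factors over ℚ, so A has no Jordan form over ℚ; the rational canonical form exists over any field.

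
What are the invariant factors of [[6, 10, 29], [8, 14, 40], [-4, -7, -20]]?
x^3

The Jordan structure of A has elementary divisors x^3. Arranging the block sizes at each eigenvalue in decreasing order and taking row products gives the invariant factors.

Invariant factors (smallest first, each dividing the next): x^3.

Check: the last factor x^3 is the minimal polynomial, and the product x^3 is the characteristic polynomial.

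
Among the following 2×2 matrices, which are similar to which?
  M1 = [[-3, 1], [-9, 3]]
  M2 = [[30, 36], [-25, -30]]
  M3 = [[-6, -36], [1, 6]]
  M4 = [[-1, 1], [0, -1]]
Characteristic polynomials: χ_{M1} = x^2, χ_{M2} = x^2, χ_{M3} = x^2, χ_{M4} = (x + 1)^2.

{M1, M2, M3}: invariant factors x^2.

{M4}: invariant factors (x + 1)^2.

Matrices are similar if and only if their invariant-factor lists agree; the partition into similarity classes is {M1, M2, M3}, {M4}.

2 classes: {M1, M2, M3}, {M4}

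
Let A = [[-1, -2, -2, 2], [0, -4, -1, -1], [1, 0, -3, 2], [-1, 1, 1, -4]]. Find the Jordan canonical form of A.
The characteristic polynomial is det(xI - A) = (x + 3)^4, so the eigenvalues are -3 (algebraic multiplicity 4).

For λ = -3: rank(A + 3I) = 2, rank((A + 3I)^2) = 0. The eigenspace has dimension 4 - 2 = 2, so there are 2 Jordan blocks; the rank sequence gives block sizes [2, 2].

Assembling the blocks gives the Jordan form J above.

J = [[-3, 1, 0, 0], [0, -3, 0, 0], [0, 0, -3, 1], [0, 0, 0, -3]]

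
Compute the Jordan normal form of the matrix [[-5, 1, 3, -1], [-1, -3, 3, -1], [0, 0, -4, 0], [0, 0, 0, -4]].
The characteristic polynomial is det(xI - A) = (x + 4)^4, so the eigenvalues are -4 (algebraic multiplicity 4).

For λ = -4: rank(A + 4I) = 1, rank((A + 4I)^2) = 0. The eigenspace has dimension 4 - 1 = 3, so there are 3 Jordan blocks; the rank sequence gives block sizes [2, 1, 1].

Assembling the blocks gives the Jordan form J above.

J = [[-4, 1, 0, 0], [0, -4, 0, 0], [0, 0, -4, 0], [0, 0, 0, -4]]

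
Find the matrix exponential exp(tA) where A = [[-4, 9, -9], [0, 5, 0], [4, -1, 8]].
A has Jordan form J = [[2, 1, 0], [0, 2, 0], [0, 0, 5]] with A = PJP^{-1}, so e^{tA} = P e^{tJ} P^{-1}.

For a Jordan block J_k(λ), e^{tJ_k(λ)} = e^{λt} · (I + tN + t^2 N^2/2! + ... + t^{k-1} N^{k-1}/(k-1)!) where N is the nilpotent superdiagonal part.

Assembling the blocks and conjugating back gives the entries of e^{tA} as shown above.

e^{tA} = [[(1 - 6*t)*e^{2*t}, (15*t - 2*e^{3*t} + 2)*e^{2*t}, -9*t*e^{2*t}], [0, e^{5*t}, 0], [4*t*e^{2*t}, (-10*t + 3*e^{3*t} - 3)*e^{2*t}, (6*t + 1)*e^{2*t}]]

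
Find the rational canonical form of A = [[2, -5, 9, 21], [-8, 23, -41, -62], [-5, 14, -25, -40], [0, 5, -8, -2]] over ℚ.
The invariant factors of A (the non-unit diagonal entries of the Smith normal form of xI - A over ℚ[x]) are (x - 3)(x + 1)(x^2 + 4x + 1), each dividing the next. The characteristic polynomial is their product, (x - 3)(x + 1)(x^2 + 4x + 1).

The rational canonical form is the block-diagonal matrix of companion matrices C(f_i):
R = [[0, 0, 0, 3], [1, 0, 0, 14], [0, 1, 0, 10], [0, 0, 1, -2]].

Note the characteristic polynomial does not split into linear factors over ℚ, so A has no Jordan form over ℚ; the rational canonical form exists over any field.

R = [[0, 0, 0, 3], [1, 0, 0, 14], [0, 1, 0, 10], [0, 0, 1, -2]]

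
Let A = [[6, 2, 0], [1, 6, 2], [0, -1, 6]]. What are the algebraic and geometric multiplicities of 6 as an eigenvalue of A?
algebraic multiplicity 3, geometric multiplicity 1

The characteristic polynomial is (x - 6)^3, so the factor x - 6 appears with exponent 3: the algebraic multiplicity is 3.

rank(A - 6I) = 2, so the eigenspace has dimension 3 - 2 = 1: the geometric multiplicity is 1.

Since 1 < 3, A is not diagonalizable.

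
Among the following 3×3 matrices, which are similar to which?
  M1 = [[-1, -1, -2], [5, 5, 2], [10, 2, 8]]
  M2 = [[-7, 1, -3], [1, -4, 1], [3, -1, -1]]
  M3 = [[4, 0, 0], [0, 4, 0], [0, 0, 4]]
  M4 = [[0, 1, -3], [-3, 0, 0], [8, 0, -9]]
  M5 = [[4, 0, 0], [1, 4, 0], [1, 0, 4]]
Characteristic polynomials: χ_{M1} = (x - 4)^3, χ_{M2} = (x + 4)^3, χ_{M3} = (x - 4)^3, χ_{M4} = (x + 3)^3, χ_{M5} = (x - 4)^3.

{M1, M5}: invariant factors x - 4, (x - 4)^2.

{M2}: invariant factors (x + 4)^3.

{M3}: invariant factors x - 4, x - 4, x - 4.

{M4}: invariant factors (x + 3)^3.

Matrices are similar if and only if their invariant-factor lists agree; the partition into similarity classes is {M1, M5}, {M2}, {M3}, {M4}.

4 classes: {M1, M5}, {M2}, {M3}, {M4}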